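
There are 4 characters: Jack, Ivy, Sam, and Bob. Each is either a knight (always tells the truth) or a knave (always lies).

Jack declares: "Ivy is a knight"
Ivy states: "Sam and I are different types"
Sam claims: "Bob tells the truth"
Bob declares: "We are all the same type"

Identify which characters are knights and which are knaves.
Jack is a knight.
Ivy is a knight.
Sam is a knave.
Bob is a knave.

Verification:
- Jack (knight) says "Ivy is a knight" - this is TRUE because Ivy is a knight.
- Ivy (knight) says "Sam and I are different types" - this is TRUE because Ivy is a knight and Sam is a knave.
- Sam (knave) says "Bob tells the truth" - this is FALSE (a lie) because Bob is a knave.
- Bob (knave) says "We are all the same type" - this is FALSE (a lie) because Jack and Ivy are knights and Sam and Bob are knaves.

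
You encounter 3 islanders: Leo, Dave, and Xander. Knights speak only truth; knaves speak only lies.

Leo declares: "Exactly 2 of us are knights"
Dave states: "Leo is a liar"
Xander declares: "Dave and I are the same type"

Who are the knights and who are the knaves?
Leo is a knave.
Dave is a knight.
Xander is a knave.

Verification:
- Leo (knave) says "Exactly 2 of us are knights" - this is FALSE (a lie) because there are 1 knights.
- Dave (knight) says "Leo is a liar" - this is TRUE because Leo is a knave.
- Xander (knave) says "Dave and I are the same type" - this is FALSE (a lie) because Xander is a knave and Dave is a knight.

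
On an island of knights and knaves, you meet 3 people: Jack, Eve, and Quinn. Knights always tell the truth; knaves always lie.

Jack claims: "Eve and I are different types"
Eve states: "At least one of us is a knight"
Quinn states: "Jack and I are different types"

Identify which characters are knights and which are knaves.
Jack is a knave.
Eve is a knave.
Quinn is a knave.

Verification:
- Jack (knave) says "Eve and I are different types" - this is FALSE (a lie) because Jack is a knave and Eve is a knave.
- Eve (knave) says "At least one of us is a knight" - this is FALSE (a lie) because no one is a knight.
- Quinn (knave) says "Jack and I are different types" - this is FALSE (a lie) because Quinn is a knave and Jack is a knave.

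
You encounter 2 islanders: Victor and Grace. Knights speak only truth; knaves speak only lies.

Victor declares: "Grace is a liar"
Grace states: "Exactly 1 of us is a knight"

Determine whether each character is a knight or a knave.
Victor is a knave.
Grace is a knight.

Verification:
- Victor (knave) says "Grace is a liar" - this is FALSE (a lie) because Grace is a knight.
- Grace (knight) says "Exactly 1 of us is a knight" - this is TRUE because there are 1 knights.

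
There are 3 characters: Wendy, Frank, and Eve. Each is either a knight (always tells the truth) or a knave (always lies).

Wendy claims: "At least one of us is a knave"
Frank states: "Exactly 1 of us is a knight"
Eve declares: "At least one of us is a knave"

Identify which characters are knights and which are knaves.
Wendy is a knight.
Frank is a knave.
Eve is a knight.

Verification:
- Wendy (knight) says "At least one of us is a knave" - this is TRUE because Frank is a knave.
- Frank (knave) says "Exactly 1 of us is a knight" - this is FALSE (a lie) because there are 2 knights.
- Eve (knight) says "At least one of us is a knave" - this is TRUE because Frank is a knave.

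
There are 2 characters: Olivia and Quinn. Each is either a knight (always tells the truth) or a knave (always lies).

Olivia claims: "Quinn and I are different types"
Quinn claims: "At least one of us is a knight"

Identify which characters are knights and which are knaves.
Olivia is a knave.
Quinn is a knave.

Verification:
- Olivia (knave) says "Quinn and I are different types" - this is FALSE (a lie) because Olivia is a knave and Quinn is a knave.
- Quinn (knave) says "At least one of us is a knight" - this is FALSE (a lie) because no one is a knight.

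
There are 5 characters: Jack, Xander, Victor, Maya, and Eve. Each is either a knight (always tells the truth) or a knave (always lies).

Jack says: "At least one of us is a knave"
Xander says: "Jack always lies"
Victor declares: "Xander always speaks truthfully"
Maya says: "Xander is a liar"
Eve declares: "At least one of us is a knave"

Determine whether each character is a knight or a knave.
Jack is a knight.
Xander is a knave.
Victor is a knave.
Maya is a knight.
Eve is a knight.

Verification:
- Jack (knight) says "At least one of us is a knave" - this is TRUE because Xander and Victor are knaves.
- Xander (knave) says "Jack always lies" - this is FALSE (a lie) because Jack is a knight.
- Victor (knave) says "Xander always speaks truthfully" - this is FALSE (a lie) because Xander is a knave.
- Maya (knight) says "Xander is a liar" - this is TRUE because Xander is a knave.
- Eve (knight) says "At least one of us is a knave" - this is TRUE because Xander and Victor are knaves.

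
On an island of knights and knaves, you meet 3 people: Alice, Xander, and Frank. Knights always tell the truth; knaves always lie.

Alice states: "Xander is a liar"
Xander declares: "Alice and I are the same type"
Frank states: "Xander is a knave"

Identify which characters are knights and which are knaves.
Alice is a knight.
Xander is a knave.
Frank is a knight.

Verification:
- Alice (knight) says "Xander is a liar" - this is TRUE because Xander is a knave.
- Xander (knave) says "Alice and I are the same type" - this is FALSE (a lie) because Xander is a knave and Alice is a knight.
- Frank (knight) says "Xander is a knave" - this is TRUE because Xander is a knave.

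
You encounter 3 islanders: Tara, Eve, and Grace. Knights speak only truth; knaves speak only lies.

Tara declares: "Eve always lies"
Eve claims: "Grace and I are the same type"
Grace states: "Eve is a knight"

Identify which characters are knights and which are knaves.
Tara is a knave.
Eve is a knight.
Grace is a knight.

Verification:
- Tara (knave) says "Eve always lies" - this is FALSE (a lie) because Eve is a knight.
- Eve (knight) says "Grace and I are the same type" - this is TRUE because Eve is a knight and Grace is a knight.
- Grace (knight) says "Eve is a knight" - this is TRUE because Eve is a knight.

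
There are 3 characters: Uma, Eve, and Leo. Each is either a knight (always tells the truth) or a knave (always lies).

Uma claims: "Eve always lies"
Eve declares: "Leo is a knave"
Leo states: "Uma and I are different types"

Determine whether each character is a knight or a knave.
Uma is a knave.
Eve is a knight.
Leo is a knave.

Verification:
- Uma (knave) says "Eve always lies" - this is FALSE (a lie) because Eve is a knight.
- Eve (knight) says "Leo is a knave" - this is TRUE because Leo is a knave.
- Leo (knave) says "Uma and I are different types" - this is FALSE (a lie) because Leo is a knave and Uma is a knave.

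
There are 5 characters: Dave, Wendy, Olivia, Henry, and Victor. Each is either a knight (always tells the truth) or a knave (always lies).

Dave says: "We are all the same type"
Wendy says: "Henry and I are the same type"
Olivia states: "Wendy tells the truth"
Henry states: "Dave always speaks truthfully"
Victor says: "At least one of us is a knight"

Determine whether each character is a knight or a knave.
Dave is a knight.
Wendy is a knight.
Olivia is a knight.
Henry is a knight.
Victor is a knight.

Verification:
- Dave (knight) says "We are all the same type" - this is TRUE because Dave, Wendy, Olivia, Henry, and Victor are knights.
- Wendy (knight) says "Henry and I are the same type" - this is TRUE because Wendy is a knight and Henry is a knight.
- Olivia (knight) says "Wendy tells the truth" - this is TRUE because Wendy is a knight.
- Henry (knight) says "Dave always speaks truthfully" - this is TRUE because Dave is a knight.
- Victor (knight) says "At least one of us is a knight" - this is TRUE because Dave, Wendy, Olivia, Henry, and Victor are knights.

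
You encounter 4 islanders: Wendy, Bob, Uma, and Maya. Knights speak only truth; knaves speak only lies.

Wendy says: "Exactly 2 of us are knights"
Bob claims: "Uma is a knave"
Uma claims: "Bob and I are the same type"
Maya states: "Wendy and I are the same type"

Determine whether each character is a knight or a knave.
Wendy is a knight.
Bob is a knight.
Uma is a knave.
Maya is a knave.

Verification:
- Wendy (knight) says "Exactly 2 of us are knights" - this is TRUE because there are 2 knights.
- Bob (knight) says "Uma is a knave" - this is TRUE because Uma is a knave.
- Uma (knave) says "Bob and I are the same type" - this is FALSE (a lie) because Uma is a knave and Bob is a knight.
- Maya (knave) says "Wendy and I are the same type" - this is FALSE (a lie) because Maya is a knave and Wendy is a knight.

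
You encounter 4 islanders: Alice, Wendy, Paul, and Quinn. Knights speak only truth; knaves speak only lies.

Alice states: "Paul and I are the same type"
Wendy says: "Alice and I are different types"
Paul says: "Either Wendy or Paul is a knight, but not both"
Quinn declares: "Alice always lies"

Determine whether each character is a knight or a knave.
Alice is a knave.
Wendy is a knave.
Paul is a knight.
Quinn is a knight.

Verification:
- Alice (knave) says "Paul and I are the same type" - this is FALSE (a lie) because Alice is a knave and Paul is a knight.
- Wendy (knave) says "Alice and I are different types" - this is FALSE (a lie) because Wendy is a knave and Alice is a knave.
- Paul (knight) says "Either Wendy or Paul is a knight, but not both" - this is TRUE because Wendy is a knave and Paul is a knight.
- Quinn (knight) says "Alice always lies" - this is TRUE because Alice is a knave.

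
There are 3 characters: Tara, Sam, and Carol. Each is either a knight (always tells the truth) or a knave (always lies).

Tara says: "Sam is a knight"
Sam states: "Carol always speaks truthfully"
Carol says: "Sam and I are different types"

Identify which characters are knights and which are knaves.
Tara is a knave.
Sam is a knave.
Carol is a knave.

Verification:
- Tara (knave) says "Sam is a knight" - this is FALSE (a lie) because Sam is a knave.
- Sam (knave) says "Carol always speaks truthfully" - this is FALSE (a lie) because Carol is a knave.
- Carol (knave) says "Sam and I are different types" - this is FALSE (a lie) because Carol is a knave and Sam is a knave.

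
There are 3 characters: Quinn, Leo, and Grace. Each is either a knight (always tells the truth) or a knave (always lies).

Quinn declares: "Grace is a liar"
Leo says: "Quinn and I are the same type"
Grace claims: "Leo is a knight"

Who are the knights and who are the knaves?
Quinn is a knight.
Leo is a knave.
Grace is a knave.

Verification:
- Quinn (knight) says "Grace is a liar" - this is TRUE because Grace is a knave.
- Leo (knave) says "Quinn and I are the same type" - this is FALSE (a lie) because Leo is a knave and Quinn is a knight.
- Grace (knave) says "Leo is a knight" - this is FALSE (a lie) because Leo is a knave.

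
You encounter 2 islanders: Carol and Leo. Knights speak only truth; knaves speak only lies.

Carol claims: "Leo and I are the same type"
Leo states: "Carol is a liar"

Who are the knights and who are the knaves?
Carol is a knave.
Leo is a knight.

Verification:
- Carol (knave) says "Leo and I are the same type" - this is FALSE (a lie) because Carol is a knave and Leo is a knight.
- Leo (knight) says "Carol is a liar" - this is TRUE because Carol is a knave.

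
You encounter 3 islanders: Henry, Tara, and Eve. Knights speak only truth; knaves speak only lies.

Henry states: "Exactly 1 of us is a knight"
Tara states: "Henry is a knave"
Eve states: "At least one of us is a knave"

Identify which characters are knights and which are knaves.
Henry is a knave.
Tara is a knight.
Eve is a knight.

Verification:
- Henry (knave) says "Exactly 1 of us is a knight" - this is FALSE (a lie) because there are 2 knights.
- Tara (knight) says "Henry is a knave" - this is TRUE because Henry is a knave.
- Eve (knight) says "At least one of us is a knave" - this is TRUE because Henry is a knave.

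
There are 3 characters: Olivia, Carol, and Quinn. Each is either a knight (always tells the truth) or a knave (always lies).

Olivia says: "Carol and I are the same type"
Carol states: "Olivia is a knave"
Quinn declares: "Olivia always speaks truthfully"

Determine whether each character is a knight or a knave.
Olivia is a knave.
Carol is a knight.
Quinn is a knave.

Verification:
- Olivia (knave) says "Carol and I are the same type" - this is FALSE (a lie) because Olivia is a knave and Carol is a knight.
- Carol (knight) says "Olivia is a knave" - this is TRUE because Olivia is a knave.
- Quinn (knave) says "Olivia always speaks truthfully" - this is FALSE (a lie) because Olivia is a knave.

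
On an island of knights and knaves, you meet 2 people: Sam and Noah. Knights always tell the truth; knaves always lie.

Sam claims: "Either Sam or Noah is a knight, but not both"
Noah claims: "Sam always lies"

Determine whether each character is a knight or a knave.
Sam is a knight.
Noah is a knave.

Verification:
- Sam (knight) says "Either Sam or Noah is a knight, but not both" - this is TRUE because Sam is a knight and Noah is a knave.
- Noah (knave) says "Sam always lies" - this is FALSE (a lie) because Sam is a knight.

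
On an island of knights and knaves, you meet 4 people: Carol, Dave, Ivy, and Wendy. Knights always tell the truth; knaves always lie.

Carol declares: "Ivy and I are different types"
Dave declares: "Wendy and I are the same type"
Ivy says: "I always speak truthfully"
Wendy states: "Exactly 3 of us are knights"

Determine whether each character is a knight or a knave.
Carol is a knight.
Dave is a knight.
Ivy is a knave.
Wendy is a knight.

Verification:
- Carol (knight) says "Ivy and I are different types" - this is TRUE because Carol is a knight and Ivy is a knave.
- Dave (knight) says "Wendy and I are the same type" - this is TRUE because Dave is a knight and Wendy is a knight.
- Ivy (knave) says "I always speak truthfully" - this is FALSE (a lie) because Ivy is a knave.
- Wendy (knight) says "Exactly 3 of us are knights" - this is TRUE because there are 3 knights.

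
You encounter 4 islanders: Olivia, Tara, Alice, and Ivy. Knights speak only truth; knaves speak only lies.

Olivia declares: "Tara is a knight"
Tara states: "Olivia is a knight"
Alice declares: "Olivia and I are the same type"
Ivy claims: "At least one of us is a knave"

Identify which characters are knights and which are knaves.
Olivia is a knight.
Tara is a knight.
Alice is a knave.
Ivy is a knight.

Verification:
- Olivia (knight) says "Tara is a knight" - this is TRUE because Tara is a knight.
- Tara (knight) says "Olivia is a knight" - this is TRUE because Olivia is a knight.
- Alice (knave) says "Olivia and I are the same type" - this is FALSE (a lie) because Alice is a knave and Olivia is a knight.
- Ivy (knight) says "At least one of us is a knave" - this is TRUE because Alice is a knave.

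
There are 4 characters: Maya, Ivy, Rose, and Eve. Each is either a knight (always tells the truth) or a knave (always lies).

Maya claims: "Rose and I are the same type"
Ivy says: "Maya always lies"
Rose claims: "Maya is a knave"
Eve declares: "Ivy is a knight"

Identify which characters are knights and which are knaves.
Maya is a knave.
Ivy is a knight.
Rose is a knight.
Eve is a knight.

Verification:
- Maya (knave) says "Rose and I are the same type" - this is FALSE (a lie) because Maya is a knave and Rose is a knight.
- Ivy (knight) says "Maya always lies" - this is TRUE because Maya is a knave.
- Rose (knight) says "Maya is a knave" - this is TRUE because Maya is a knave.
- Eve (knight) says "Ivy is a knight" - this is TRUE because Ivy is a knight.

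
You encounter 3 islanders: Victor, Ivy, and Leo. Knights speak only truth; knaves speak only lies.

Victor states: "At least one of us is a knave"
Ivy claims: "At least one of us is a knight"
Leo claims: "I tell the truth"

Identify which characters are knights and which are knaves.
Victor is a knight.
Ivy is a knight.
Leo is a knave.

Verification:
- Victor (knight) says "At least one of us is a knave" - this is TRUE because Leo is a knave.
- Ivy (knight) says "At least one of us is a knight" - this is TRUE because Victor and Ivy are knights.
- Leo (knave) says "I tell the truth" - this is FALSE (a lie) because Leo is a knave.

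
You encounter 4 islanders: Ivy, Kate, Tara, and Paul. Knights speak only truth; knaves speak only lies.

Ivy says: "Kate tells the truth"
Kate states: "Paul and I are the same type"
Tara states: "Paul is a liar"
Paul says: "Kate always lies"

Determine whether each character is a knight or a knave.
Ivy is a knave.
Kate is a knave.
Tara is a knave.
Paul is a knight.

Verification:
- Ivy (knave) says "Kate tells the truth" - this is FALSE (a lie) because Kate is a knave.
- Kate (knave) says "Paul and I are the same type" - this is FALSE (a lie) because Kate is a knave and Paul is a knight.
- Tara (knave) says "Paul is a liar" - this is FALSE (a lie) because Paul is a knight.
- Paul (knight) says "Kate always lies" - this is TRUE because Kate is a knave.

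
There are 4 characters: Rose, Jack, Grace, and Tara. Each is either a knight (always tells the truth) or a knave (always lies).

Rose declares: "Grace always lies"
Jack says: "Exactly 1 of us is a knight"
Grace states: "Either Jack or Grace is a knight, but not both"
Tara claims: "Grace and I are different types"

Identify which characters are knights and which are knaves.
Rose is a knight.
Jack is a knave.
Grace is a knave.
Tara is a knight.

Verification:
- Rose (knight) says "Grace always lies" - this is TRUE because Grace is a knave.
- Jack (knave) says "Exactly 1 of us is a knight" - this is FALSE (a lie) because there are 2 knights.
- Grace (knave) says "Either Jack or Grace is a knight, but not both" - this is FALSE (a lie) because Jack is a knave and Grace is a knave.
- Tara (knight) says "Grace and I are different types" - this is TRUE because Tara is a knight and Grace is a knave.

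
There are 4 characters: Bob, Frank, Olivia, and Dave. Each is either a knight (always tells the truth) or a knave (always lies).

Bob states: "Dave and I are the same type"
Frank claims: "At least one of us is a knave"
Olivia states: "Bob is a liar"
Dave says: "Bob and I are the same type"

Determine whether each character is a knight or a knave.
Bob is a knight.
Frank is a knight.
Olivia is a knave.
Dave is a knight.

Verification:
- Bob (knight) says "Dave and I are the same type" - this is TRUE because Bob is a knight and Dave is a knight.
- Frank (knight) says "At least one of us is a knave" - this is TRUE because Olivia is a knave.
- Olivia (knave) says "Bob is a liar" - this is FALSE (a lie) because Bob is a knight.
- Dave (knight) says "Bob and I are the same type" - this is TRUE because Dave is a knight and Bob is a knight.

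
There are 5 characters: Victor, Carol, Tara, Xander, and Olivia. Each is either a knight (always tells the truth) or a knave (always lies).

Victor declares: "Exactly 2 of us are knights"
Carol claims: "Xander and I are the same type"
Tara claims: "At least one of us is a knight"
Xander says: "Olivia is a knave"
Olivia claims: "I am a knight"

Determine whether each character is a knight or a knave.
Victor is a knave.
Carol is a knight.
Tara is a knight.
Xander is a knight.
Olivia is a knave.

Verification:
- Victor (knave) says "Exactly 2 of us are knights" - this is FALSE (a lie) because there are 3 knights.
- Carol (knight) says "Xander and I are the same type" - this is TRUE because Carol is a knight and Xander is a knight.
- Tara (knight) says "At least one of us is a knight" - this is TRUE because Carol, Tara, and Xander are knights.
- Xander (knight) says "Olivia is a knave" - this is TRUE because Olivia is a knave.
- Olivia (knave) says "I am a knight" - this is FALSE (a lie) because Olivia is a knave.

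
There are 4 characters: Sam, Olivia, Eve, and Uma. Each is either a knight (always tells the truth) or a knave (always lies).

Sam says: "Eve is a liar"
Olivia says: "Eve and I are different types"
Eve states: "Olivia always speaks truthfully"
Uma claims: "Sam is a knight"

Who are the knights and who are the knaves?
Sam is a knight.
Olivia is a knave.
Eve is a knave.
Uma is a knight.

Verification:
- Sam (knight) says "Eve is a liar" - this is TRUE because Eve is a knave.
- Olivia (knave) says "Eve and I are different types" - this is FALSE (a lie) because Olivia is a knave and Eve is a knave.
- Eve (knave) says "Olivia always speaks truthfully" - this is FALSE (a lie) because Olivia is a knave.
- Uma (knight) says "Sam is a knight" - this is TRUE because Sam is a knight.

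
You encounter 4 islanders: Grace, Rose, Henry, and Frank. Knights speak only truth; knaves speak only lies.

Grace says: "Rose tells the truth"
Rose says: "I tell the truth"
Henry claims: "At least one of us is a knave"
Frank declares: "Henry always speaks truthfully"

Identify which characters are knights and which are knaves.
Grace is a knave.
Rose is a knave.
Henry is a knight.
Frank is a knight.

Verification:
- Grace (knave) says "Rose tells the truth" - this is FALSE (a lie) because Rose is a knave.
- Rose (knave) says "I tell the truth" - this is FALSE (a lie) because Rose is a knave.
- Henry (knight) says "At least one of us is a knave" - this is TRUE because Grace and Rose are knaves.
- Frank (knight) says "Henry always speaks truthfully" - this is TRUE because Henry is a knight.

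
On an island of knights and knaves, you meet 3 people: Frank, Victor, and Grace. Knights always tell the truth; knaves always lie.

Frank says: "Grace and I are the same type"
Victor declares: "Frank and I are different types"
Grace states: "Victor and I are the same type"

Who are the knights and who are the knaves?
Frank is a knave.
Victor is a knight.
Grace is a knight.

Verification:
- Frank (knave) says "Grace and I are the same type" - this is FALSE (a lie) because Frank is a knave and Grace is a knight.
- Victor (knight) says "Frank and I are different types" - this is TRUE because Victor is a knight and Frank is a knave.
- Grace (knight) says "Victor and I are the same type" - this is TRUE because Grace is a knight and Victor is a knight.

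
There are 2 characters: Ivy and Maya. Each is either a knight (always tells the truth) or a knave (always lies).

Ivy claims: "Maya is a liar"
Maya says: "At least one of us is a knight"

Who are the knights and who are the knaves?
Ivy is a knave.
Maya is a knight.

Verification:
- Ivy (knave) says "Maya is a liar" - this is FALSE (a lie) because Maya is a knight.
- Maya (knight) says "At least one of us is a knight" - this is TRUE because Maya is a knight.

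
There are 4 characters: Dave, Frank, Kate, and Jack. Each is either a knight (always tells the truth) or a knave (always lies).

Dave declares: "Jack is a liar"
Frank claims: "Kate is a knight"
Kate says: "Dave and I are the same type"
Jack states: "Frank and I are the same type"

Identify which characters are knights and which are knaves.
Dave is a knight.
Frank is a knight.
Kate is a knight.
Jack is a knave.

Verification:
- Dave (knight) says "Jack is a liar" - this is TRUE because Jack is a knave.
- Frank (knight) says "Kate is a knight" - this is TRUE because Kate is a knight.
- Kate (knight) says "Dave and I are the same type" - this is TRUE because Kate is a knight and Dave is a knight.
- Jack (knave) says "Frank and I are the same type" - this is FALSE (a lie) because Jack is a knave and Frank is a knight.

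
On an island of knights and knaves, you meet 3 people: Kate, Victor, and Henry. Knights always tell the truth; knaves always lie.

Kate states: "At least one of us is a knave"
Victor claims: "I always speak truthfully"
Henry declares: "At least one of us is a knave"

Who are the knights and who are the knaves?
Kate is a knight.
Victor is a knave.
Henry is a knight.

Verification:
- Kate (knight) says "At least one of us is a knave" - this is TRUE because Victor is a knave.
- Victor (knave) says "I always speak truthfully" - this is FALSE (a lie) because Victor is a knave.
- Henry (knight) says "At least one of us is a knave" - this is TRUE because Victor is a knave.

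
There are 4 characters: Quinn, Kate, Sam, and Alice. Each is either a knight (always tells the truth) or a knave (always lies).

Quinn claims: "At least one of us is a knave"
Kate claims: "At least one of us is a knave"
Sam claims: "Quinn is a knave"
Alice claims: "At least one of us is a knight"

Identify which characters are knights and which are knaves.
Quinn is a knight.
Kate is a knight.
Sam is a knave.
Alice is a knight.

Verification:
- Quinn (knight) says "At least one of us is a knave" - this is TRUE because Sam is a knave.
- Kate (knight) says "At least one of us is a knave" - this is TRUE because Sam is a knave.
- Sam (knave) says "Quinn is a knave" - this is FALSE (a lie) because Quinn is a knight.
- Alice (knight) says "At least one of us is a knight" - this is TRUE because Quinn, Kate, and Alice are knights.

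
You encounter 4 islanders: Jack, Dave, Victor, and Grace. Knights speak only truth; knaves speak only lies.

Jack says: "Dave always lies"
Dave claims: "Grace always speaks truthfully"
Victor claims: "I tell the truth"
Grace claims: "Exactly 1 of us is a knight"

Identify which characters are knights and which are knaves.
Jack is a knight.
Dave is a knave.
Victor is a knight.
Grace is a knave.

Verification:
- Jack (knight) says "Dave always lies" - this is TRUE because Dave is a knave.
- Dave (knave) says "Grace always speaks truthfully" - this is FALSE (a lie) because Grace is a knave.
- Victor (knight) says "I tell the truth" - this is TRUE because Victor is a knight.
- Grace (knave) says "Exactly 1 of us is a knight" - this is FALSE (a lie) because there are 2 knights.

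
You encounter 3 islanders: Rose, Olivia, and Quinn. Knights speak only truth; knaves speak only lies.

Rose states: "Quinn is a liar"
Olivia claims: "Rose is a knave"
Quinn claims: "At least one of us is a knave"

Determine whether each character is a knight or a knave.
Rose is a knave.
Olivia is a knight.
Quinn is a knight.

Verification:
- Rose (knave) says "Quinn is a liar" - this is FALSE (a lie) because Quinn is a knight.
- Olivia (knight) says "Rose is a knave" - this is TRUE because Rose is a knave.
- Quinn (knight) says "At least one of us is a knave" - this is TRUE because Rose is a knave.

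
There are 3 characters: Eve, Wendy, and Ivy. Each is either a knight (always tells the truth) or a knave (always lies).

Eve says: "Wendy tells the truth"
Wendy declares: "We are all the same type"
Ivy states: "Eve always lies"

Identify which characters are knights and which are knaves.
Eve is a knave.
Wendy is a knave.
Ivy is a knight.

Verification:
- Eve (knave) says "Wendy tells the truth" - this is FALSE (a lie) because Wendy is a knave.
- Wendy (knave) says "We are all the same type" - this is FALSE (a lie) because Ivy is a knight and Eve and Wendy are knaves.
- Ivy (knight) says "Eve always lies" - this is TRUE because Eve is a knave.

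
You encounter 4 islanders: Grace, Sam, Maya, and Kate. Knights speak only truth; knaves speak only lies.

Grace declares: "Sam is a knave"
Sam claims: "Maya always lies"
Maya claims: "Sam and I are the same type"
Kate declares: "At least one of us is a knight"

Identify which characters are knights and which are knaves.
Grace is a knave.
Sam is a knight.
Maya is a knave.
Kate is a knight.

Verification:
- Grace (knave) says "Sam is a knave" - this is FALSE (a lie) because Sam is a knight.
- Sam (knight) says "Maya always lies" - this is TRUE because Maya is a knave.
- Maya (knave) says "Sam and I are the same type" - this is FALSE (a lie) because Maya is a knave and Sam is a knight.
- Kate (knight) says "At least one of us is a knight" - this is TRUE because Sam and Kate are knights.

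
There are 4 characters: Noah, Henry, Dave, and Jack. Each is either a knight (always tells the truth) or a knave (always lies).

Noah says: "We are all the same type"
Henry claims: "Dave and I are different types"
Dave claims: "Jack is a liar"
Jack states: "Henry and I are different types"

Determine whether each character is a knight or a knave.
Noah is a knave.
Henry is a knave.
Dave is a knave.
Jack is a knight.

Verification:
- Noah (knave) says "We are all the same type" - this is FALSE (a lie) because Jack is a knight and Noah, Henry, and Dave are knaves.
- Henry (knave) says "Dave and I are different types" - this is FALSE (a lie) because Henry is a knave and Dave is a knave.
- Dave (knave) says "Jack is a liar" - this is FALSE (a lie) because Jack is a knight.
- Jack (knight) says "Henry and I are different types" - this is TRUE because Jack is a knight and Henry is a knave.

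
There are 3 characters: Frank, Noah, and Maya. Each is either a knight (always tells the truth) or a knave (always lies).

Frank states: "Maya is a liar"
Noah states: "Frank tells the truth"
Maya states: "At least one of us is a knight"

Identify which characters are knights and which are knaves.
Frank is a knave.
Noah is a knave.
Maya is a knight.

Verification:
- Frank (knave) says "Maya is a liar" - this is FALSE (a lie) because Maya is a knight.
- Noah (knave) says "Frank tells the truth" - this is FALSE (a lie) because Frank is a knave.
- Maya (knight) says "At least one of us is a knight" - this is TRUE because Maya is a knight.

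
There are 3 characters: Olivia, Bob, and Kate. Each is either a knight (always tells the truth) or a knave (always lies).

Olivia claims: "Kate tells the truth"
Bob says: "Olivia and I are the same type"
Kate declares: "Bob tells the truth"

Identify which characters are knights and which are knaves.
Olivia is a knight.
Bob is a knight.
Kate is a knight.

Verification:
- Olivia (knight) says "Kate tells the truth" - this is TRUE because Kate is a knight.
- Bob (knight) says "Olivia and I are the same type" - this is TRUE because Bob is a knight and Olivia is a knight.
- Kate (knight) says "Bob tells the truth" - this is TRUE because Bob is a knight.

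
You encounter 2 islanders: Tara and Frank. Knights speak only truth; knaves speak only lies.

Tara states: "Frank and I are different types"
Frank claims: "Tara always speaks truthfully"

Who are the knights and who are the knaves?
Tara is a knave.
Frank is a knave.

Verification:
- Tara (knave) says "Frank and I are different types" - this is FALSE (a lie) because Tara is a knave and Frank is a knave.
- Frank (knave) says "Tara always speaks truthfully" - this is FALSE (a lie) because Tara is a knave.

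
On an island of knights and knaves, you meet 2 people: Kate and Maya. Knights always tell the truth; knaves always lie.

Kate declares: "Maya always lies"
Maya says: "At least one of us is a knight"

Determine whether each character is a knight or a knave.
Kate is a knave.
Maya is a knight.

Verification:
- Kate (knave) says "Maya always lies" - this is FALSE (a lie) because Maya is a knight.
- Maya (knight) says "At least one of us is a knight" - this is TRUE because Maya is a knight.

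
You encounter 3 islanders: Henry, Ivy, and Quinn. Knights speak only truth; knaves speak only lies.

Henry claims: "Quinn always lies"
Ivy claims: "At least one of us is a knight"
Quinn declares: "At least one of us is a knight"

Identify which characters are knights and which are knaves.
Henry is a knave.
Ivy is a knight.
Quinn is a knight.

Verification:
- Henry (knave) says "Quinn always lies" - this is FALSE (a lie) because Quinn is a knight.
- Ivy (knight) says "At least one of us is a knight" - this is TRUE because Ivy and Quinn are knights.
- Quinn (knight) says "At least one of us is a knight" - this is TRUE because Ivy and Quinn are knights.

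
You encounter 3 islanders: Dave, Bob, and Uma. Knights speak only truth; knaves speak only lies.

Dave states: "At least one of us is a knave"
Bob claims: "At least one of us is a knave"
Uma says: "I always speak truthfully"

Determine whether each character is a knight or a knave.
Dave is a knight.
Bob is a knight.
Uma is a knave.

Verification:
- Dave (knight) says "At least one of us is a knave" - this is TRUE because Uma is a knave.
- Bob (knight) says "At least one of us is a knave" - this is TRUE because Uma is a knave.
- Uma (knave) says "I always speak truthfully" - this is FALSE (a lie) because Uma is a knave.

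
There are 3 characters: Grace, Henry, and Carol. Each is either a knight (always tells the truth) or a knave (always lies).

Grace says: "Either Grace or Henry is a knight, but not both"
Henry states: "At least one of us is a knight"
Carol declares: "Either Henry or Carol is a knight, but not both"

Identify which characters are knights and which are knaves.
Grace is a knave.
Henry is a knave.
Carol is a knave.

Verification:
- Grace (knave) says "Either Grace or Henry is a knight, but not both" - this is FALSE (a lie) because Grace is a knave and Henry is a knave.
- Henry (knave) says "At least one of us is a knight" - this is FALSE (a lie) because no one is a knight.
- Carol (knave) says "Either Henry or Carol is a knight, but not both" - this is FALSE (a lie) because Henry is a knave and Carol is a knave.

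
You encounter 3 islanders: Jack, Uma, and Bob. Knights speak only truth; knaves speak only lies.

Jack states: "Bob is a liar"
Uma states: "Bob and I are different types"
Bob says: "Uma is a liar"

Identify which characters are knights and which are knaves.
Jack is a knight.
Uma is a knight.
Bob is a knave.

Verification:
- Jack (knight) says "Bob is a liar" - this is TRUE because Bob is a knave.
- Uma (knight) says "Bob and I are different types" - this is TRUE because Uma is a knight and Bob is a knave.
- Bob (knave) says "Uma is a liar" - this is FALSE (a lie) because Uma is a knight.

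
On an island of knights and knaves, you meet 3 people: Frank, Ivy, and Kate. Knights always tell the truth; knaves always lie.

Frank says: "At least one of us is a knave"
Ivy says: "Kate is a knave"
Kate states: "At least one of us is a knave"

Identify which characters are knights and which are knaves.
Frank is a knight.
Ivy is a knave.
Kate is a knight.

Verification:
- Frank (knight) says "At least one of us is a knave" - this is TRUE because Ivy is a knave.
- Ivy (knave) says "Kate is a knave" - this is FALSE (a lie) because Kate is a knight.
- Kate (knight) says "At least one of us is a knave" - this is TRUE because Ivy is a knave.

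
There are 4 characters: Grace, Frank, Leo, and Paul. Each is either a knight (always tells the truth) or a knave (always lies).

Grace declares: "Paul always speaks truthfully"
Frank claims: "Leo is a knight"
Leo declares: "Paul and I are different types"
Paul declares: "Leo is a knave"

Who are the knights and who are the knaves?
Grace is a knave.
Frank is a knight.
Leo is a knight.
Paul is a knave.

Verification:
- Grace (knave) says "Paul always speaks truthfully" - this is FALSE (a lie) because Paul is a knave.
- Frank (knight) says "Leo is a knight" - this is TRUE because Leo is a knight.
- Leo (knight) says "Paul and I are different types" - this is TRUE because Leo is a knight and Paul is a knave.
- Paul (knave) says "Leo is a knave" - this is FALSE (a lie) because Leo is a knight.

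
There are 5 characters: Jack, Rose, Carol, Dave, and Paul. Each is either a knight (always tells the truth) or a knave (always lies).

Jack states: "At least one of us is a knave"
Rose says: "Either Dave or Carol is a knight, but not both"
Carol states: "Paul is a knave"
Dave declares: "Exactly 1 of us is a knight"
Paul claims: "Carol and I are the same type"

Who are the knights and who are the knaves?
Jack is a knight.
Rose is a knight.
Carol is a knight.
Dave is a knave.
Paul is a knave.

Verification:
- Jack (knight) says "At least one of us is a knave" - this is TRUE because Dave and Paul are knaves.
- Rose (knight) says "Either Dave or Carol is a knight, but not both" - this is TRUE because Dave is a knave and Carol is a knight.
- Carol (knight) says "Paul is a knave" - this is TRUE because Paul is a knave.
- Dave (knave) says "Exactly 1 of us is a knight" - this is FALSE (a lie) because there are 3 knights.
- Paul (knave) says "Carol and I are the same type" - this is FALSE (a lie) because Paul is a knave and Carol is a knight.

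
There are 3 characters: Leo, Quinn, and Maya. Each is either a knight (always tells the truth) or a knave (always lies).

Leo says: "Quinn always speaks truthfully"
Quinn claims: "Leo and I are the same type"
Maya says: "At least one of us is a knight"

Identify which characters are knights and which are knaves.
Leo is a knight.
Quinn is a knight.
Maya is a knight.

Verification:
- Leo (knight) says "Quinn always speaks truthfully" - this is TRUE because Quinn is a knight.
- Quinn (knight) says "Leo and I are the same type" - this is TRUE because Quinn is a knight and Leo is a knight.
- Maya (knight) says "At least one of us is a knight" - this is TRUE because Leo, Quinn, and Maya are knights.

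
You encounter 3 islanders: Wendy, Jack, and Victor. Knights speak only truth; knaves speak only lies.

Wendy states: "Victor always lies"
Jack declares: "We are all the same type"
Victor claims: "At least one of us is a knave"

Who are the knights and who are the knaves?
Wendy is a knave.
Jack is a knave.
Victor is a knight.

Verification:
- Wendy (knave) says "Victor always lies" - this is FALSE (a lie) because Victor is a knight.
- Jack (knave) says "We are all the same type" - this is FALSE (a lie) because Victor is a knight and Wendy and Jack are knaves.
- Victor (knight) says "At least one of us is a knave" - this is TRUE because Wendy and Jack are knaves.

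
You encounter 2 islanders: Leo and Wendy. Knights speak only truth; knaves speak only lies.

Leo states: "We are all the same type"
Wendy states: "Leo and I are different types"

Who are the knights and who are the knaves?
Leo is a knave.
Wendy is a knight.

Verification:
- Leo (knave) says "We are all the same type" - this is FALSE (a lie) because Wendy is a knight and Leo is a knave.
- Wendy (knight) says "Leo and I are different types" - this is TRUE because Wendy is a knight and Leo is a knave.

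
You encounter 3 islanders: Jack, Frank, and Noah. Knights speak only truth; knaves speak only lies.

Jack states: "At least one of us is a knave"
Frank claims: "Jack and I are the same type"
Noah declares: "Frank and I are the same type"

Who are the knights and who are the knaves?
Jack is a knight.
Frank is a knight.
Noah is a knave.

Verification:
- Jack (knight) says "At least one of us is a knave" - this is TRUE because Noah is a knave.
- Frank (knight) says "Jack and I are the same type" - this is TRUE because Frank is a knight and Jack is a knight.
- Noah (knave) says "Frank and I are the same type" - this is FALSE (a lie) because Noah is a knave and Frank is a knight.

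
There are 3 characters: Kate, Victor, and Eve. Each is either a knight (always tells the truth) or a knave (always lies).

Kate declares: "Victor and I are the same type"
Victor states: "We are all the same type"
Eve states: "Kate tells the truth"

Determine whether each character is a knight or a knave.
Kate is a knight.
Victor is a knight.
Eve is a knight.

Verification:
- Kate (knight) says "Victor and I are the same type" - this is TRUE because Kate is a knight and Victor is a knight.
- Victor (knight) says "We are all the same type" - this is TRUE because Kate, Victor, and Eve are knights.
- Eve (knight) says "Kate tells the truth" - this is TRUE because Kate is a knight.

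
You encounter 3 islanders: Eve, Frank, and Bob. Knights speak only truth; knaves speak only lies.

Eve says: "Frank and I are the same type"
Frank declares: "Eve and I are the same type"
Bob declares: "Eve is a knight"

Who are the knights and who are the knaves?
Eve is a knight.
Frank is a knight.
Bob is a knight.

Verification:
- Eve (knight) says "Frank and I are the same type" - this is TRUE because Eve is a knight and Frank is a knight.
- Frank (knight) says "Eve and I are the same type" - this is TRUE because Frank is a knight and Eve is a knight.
- Bob (knight) says "Eve is a knight" - this is TRUE because Eve is a knight.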